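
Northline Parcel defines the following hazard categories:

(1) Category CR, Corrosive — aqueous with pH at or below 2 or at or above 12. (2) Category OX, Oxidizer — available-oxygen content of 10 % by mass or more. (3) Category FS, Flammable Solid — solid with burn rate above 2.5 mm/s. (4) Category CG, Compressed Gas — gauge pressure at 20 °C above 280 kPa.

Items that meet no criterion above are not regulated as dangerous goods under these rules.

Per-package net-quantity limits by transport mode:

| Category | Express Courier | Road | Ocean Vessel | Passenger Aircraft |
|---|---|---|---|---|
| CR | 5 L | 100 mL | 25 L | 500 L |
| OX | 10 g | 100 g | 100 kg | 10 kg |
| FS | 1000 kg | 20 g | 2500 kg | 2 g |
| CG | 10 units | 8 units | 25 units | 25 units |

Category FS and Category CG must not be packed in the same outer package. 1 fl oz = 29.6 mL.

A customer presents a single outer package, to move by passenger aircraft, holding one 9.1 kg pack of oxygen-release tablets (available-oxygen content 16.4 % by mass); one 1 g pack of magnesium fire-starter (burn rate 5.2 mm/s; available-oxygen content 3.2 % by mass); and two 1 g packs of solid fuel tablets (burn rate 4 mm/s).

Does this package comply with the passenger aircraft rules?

With available-oxygen content 16.4 % by mass (≥ 10 % by mass), the oxygen-release tablets fall in Category OX.
Magnesium fire-starter: burn rate 5.2 mm/s > 2.5 mm/s → Category FS (Flammable Solid).
The solid fuel tablets have burn rate 4 mm/s, which is > 2.5 mm/s, so they are Category FS (Flammable Solid).
Category FS net quantity: 1 g + (two 1 g packs = 2 g) = 3 g.
3 g > 2 g (passenger aircraft limit, Category FS) — over the limit.
Category OX quantity: 9.1 kg.
9.1 kg ≤ 10 kg (passenger aircraft limit, Category OX) — within limit.
The segregation rule (Category FS with Category CG) does not apply to Category FS with Category OX.

No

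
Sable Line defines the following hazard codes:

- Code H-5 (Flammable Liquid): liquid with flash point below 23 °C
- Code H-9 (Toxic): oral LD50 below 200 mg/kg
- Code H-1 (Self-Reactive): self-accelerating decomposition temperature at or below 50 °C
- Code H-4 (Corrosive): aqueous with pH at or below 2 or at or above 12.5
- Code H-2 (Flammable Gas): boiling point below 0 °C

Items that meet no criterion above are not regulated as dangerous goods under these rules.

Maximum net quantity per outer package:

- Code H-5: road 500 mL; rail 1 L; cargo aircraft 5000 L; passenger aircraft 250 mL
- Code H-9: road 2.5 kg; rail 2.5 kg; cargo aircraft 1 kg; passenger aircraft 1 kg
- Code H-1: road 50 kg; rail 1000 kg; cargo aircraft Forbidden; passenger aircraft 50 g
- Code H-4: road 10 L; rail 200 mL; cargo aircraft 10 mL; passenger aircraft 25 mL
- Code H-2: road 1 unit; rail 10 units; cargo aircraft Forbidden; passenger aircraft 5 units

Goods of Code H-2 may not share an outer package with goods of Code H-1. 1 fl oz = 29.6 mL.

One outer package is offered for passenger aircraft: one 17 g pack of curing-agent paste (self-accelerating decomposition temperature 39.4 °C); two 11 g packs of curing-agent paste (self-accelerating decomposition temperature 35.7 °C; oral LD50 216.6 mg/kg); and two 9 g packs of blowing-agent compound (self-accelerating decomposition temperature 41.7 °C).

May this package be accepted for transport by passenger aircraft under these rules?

Curing-agent paste: self-accelerating decomposition temperature 39.4 °C ≤ 50 °C → Code H-1 (Self-Reactive).
Self-accelerating decomposition temperature 35.7 °C meets the Code H-1 criterion (Self-Reactive), so the curing-agent paste is Code H-1.
Blowing-agent compound: self-accelerating decomposition temperature 41.7 °C ≤ 50 °C → Code H-1 (Self-Reactive).
Code H-1 net quantity: 17 g + (two 11 g packs = 22 g) + (two 9 g packs = 18 g) = 57 g.
That exceeds the Code H-1 passenger aircraft limit of 50 g.

No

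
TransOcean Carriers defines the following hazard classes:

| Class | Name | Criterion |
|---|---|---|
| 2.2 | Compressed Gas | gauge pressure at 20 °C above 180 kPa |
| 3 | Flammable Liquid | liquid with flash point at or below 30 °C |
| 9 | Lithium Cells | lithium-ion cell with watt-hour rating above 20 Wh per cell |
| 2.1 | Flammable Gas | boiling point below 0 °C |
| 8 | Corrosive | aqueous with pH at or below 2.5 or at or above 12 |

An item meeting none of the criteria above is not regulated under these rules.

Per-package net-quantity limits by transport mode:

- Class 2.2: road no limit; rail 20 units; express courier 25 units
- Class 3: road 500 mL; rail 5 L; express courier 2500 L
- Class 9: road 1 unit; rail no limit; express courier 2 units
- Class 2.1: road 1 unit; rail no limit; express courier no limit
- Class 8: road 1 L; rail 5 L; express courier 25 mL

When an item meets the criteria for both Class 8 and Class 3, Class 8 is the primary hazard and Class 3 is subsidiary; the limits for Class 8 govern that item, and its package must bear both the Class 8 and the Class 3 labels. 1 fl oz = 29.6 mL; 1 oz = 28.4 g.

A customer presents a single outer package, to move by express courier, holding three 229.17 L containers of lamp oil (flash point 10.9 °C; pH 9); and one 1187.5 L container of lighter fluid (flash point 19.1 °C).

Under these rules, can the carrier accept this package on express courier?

With flash point 10.9 °C (≤ 30 °C), the lamp oil falls in Class 3.
With flash point 19.1 °C (≤ 30 °C), the lighter fluid falls in Class 3.
Class 3 net quantity: (three 229.17 L containers = 687.51 L) + 1187.5 L = 1875.01 L.
1875.01 L ≤ 2500 L (express courier limit, Class 3) — within limit.

Yes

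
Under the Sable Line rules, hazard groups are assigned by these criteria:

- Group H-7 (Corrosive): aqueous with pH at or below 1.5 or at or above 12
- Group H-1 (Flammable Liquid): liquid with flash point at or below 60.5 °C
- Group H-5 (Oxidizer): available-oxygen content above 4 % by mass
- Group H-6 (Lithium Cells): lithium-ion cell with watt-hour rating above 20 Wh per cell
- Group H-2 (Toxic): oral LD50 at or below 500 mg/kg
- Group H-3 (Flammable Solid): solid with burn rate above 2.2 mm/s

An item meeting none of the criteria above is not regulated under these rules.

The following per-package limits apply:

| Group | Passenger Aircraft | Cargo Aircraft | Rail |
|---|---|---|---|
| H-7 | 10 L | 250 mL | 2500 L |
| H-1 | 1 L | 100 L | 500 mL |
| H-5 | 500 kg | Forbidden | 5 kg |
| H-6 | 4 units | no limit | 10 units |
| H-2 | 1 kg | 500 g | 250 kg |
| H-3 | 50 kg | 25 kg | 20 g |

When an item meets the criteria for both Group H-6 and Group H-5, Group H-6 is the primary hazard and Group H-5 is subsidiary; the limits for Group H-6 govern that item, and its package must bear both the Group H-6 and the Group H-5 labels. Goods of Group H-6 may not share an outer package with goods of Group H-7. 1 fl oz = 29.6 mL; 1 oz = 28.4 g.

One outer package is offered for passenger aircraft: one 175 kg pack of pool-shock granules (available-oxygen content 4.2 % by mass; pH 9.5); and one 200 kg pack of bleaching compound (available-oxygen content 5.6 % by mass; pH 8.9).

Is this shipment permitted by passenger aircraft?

Yes

With available-oxygen content 4.2 % by mass (> 4 % by mass), the pool-shock granules fall in Group H-5.
The bleaching compound has available-oxygen content 5.6 % by mass, which is > 4 % by mass, so it is Group H-5 (Oxidizer).
Total Group H-5: 175 kg + 200 kg = 375 kg.
375 kg ≤ 500 kg (passenger aircraft limit, Group H-5) — within limit.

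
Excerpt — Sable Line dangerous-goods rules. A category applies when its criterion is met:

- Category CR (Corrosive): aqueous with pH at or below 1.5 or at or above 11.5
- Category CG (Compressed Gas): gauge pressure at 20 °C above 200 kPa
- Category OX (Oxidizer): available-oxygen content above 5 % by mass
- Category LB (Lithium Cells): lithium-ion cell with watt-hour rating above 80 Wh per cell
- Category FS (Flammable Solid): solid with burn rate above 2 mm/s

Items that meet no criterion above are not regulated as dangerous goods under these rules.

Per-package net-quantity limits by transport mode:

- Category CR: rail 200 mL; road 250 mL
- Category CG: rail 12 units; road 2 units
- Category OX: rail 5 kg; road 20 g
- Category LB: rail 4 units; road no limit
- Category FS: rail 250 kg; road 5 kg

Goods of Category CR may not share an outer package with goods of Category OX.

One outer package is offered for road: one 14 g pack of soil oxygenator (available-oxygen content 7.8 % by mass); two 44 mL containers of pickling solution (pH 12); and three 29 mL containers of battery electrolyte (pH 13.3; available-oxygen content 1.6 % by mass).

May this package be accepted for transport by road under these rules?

The soil oxygenator has available-oxygen content 7.8 % by mass, which is > 5 % by mass, so it is Category OX (Oxidizer).
Pickling solution: pH 12 ≥ 11.5 → Category CR (Corrosive).
The battery electrolyte has pH 13.3, which is ≥ 11.5, so it is Category CR (Corrosive).
Category CR net quantity: (two 44 mL containers = 88 mL) + (three 29 mL containers = 87 mL) = 175 mL.
175 mL is within the road limit of 250 mL for Category CR.
Category OX quantity: 14 g.
14 g ≤ 20 g (road limit, Category OX) — within limit.
Category CR and Category OX may not share an outer package.

No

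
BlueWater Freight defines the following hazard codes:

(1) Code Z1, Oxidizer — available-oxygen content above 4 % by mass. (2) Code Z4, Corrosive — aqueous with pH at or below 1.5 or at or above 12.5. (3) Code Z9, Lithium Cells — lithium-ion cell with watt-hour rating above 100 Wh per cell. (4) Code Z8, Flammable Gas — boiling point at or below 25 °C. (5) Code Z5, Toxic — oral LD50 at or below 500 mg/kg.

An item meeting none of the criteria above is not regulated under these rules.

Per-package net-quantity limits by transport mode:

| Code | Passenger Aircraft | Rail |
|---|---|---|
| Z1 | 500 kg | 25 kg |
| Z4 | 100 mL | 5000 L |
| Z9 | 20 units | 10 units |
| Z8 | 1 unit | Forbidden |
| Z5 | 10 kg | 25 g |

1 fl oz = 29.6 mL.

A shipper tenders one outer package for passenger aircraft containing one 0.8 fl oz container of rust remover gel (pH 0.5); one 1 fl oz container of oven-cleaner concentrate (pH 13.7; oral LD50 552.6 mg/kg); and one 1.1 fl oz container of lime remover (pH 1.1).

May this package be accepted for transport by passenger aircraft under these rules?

Rust remover gel: pH 0.5 ≤ 1.5 → Code Z4 (Corrosive).
The oven-cleaner concentrate has pH 13.7, which is ≥ 12.5, so it is Code Z4 (Corrosive).
The lime remover has pH 1.1, which is ≤ 1.5, so it is Code Z4 (Corrosive).
Total Code Z4: (one 0.8 fl oz container = 23.68 mL) + (one 1 fl oz container = 29.6 mL) + (one 1.1 fl oz container = 32.56 mL) = 85.84 mL.
85.84 mL is within the passenger aircraft limit of 100 mL for Code Z4.

Yes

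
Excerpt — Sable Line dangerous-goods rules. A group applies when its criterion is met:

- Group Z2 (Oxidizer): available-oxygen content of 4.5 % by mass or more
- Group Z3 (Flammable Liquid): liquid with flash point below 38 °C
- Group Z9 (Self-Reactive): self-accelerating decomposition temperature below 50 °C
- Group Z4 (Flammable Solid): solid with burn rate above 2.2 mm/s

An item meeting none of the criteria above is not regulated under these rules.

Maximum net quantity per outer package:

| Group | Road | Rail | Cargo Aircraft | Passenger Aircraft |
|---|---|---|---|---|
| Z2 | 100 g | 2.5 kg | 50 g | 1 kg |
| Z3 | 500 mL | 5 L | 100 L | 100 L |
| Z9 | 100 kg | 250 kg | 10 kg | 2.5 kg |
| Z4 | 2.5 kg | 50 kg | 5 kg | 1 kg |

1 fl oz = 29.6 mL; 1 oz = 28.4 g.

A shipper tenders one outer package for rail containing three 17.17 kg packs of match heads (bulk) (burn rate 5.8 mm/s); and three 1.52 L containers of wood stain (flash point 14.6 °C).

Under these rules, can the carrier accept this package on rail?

No

Match heads (bulk): burn rate 5.8 mm/s > 2.2 mm/s → Group Z4 (Flammable Solid).
Wood stain: flash point 14.6 °C < 38 °C → Group Z3 (Flammable Liquid).
Group Z3 quantity: three 1.52 L containers = 4.56 L.
That is within the Group Z3 rail limit of 5 L.
Group Z4 quantity: three 17.17 kg packs = 51.51 kg.
That exceeds the Group Z4 rail limit of 50 kg.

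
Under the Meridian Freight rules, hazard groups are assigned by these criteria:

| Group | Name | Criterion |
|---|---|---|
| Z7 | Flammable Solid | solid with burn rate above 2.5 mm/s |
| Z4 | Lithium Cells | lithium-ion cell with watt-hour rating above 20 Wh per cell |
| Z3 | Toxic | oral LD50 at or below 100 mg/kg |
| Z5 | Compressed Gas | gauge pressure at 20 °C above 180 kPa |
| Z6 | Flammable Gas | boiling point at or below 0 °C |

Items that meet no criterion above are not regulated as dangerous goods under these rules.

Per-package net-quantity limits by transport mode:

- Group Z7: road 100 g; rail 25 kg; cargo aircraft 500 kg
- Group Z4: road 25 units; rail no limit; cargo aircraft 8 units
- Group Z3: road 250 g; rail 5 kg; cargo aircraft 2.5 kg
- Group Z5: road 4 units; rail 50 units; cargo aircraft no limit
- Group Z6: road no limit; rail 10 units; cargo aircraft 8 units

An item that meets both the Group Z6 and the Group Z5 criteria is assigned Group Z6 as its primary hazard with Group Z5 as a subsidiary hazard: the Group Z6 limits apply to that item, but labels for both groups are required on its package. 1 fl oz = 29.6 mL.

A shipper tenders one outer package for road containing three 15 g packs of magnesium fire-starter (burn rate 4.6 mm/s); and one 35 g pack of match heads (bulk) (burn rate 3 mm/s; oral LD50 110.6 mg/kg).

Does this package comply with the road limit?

Yes

Magnesium fire-starter: burn rate 4.6 mm/s > 2.5 mm/s → Group Z7 (Flammable Solid).
Match heads (bulk): burn rate 3 mm/s > 2.5 mm/s → Group Z7 (Flammable Solid).
Total Group Z7: (three 15 g packs = 45 g) + 35 g = 80 g.
That is within the Group Z7 road limit of 100 g.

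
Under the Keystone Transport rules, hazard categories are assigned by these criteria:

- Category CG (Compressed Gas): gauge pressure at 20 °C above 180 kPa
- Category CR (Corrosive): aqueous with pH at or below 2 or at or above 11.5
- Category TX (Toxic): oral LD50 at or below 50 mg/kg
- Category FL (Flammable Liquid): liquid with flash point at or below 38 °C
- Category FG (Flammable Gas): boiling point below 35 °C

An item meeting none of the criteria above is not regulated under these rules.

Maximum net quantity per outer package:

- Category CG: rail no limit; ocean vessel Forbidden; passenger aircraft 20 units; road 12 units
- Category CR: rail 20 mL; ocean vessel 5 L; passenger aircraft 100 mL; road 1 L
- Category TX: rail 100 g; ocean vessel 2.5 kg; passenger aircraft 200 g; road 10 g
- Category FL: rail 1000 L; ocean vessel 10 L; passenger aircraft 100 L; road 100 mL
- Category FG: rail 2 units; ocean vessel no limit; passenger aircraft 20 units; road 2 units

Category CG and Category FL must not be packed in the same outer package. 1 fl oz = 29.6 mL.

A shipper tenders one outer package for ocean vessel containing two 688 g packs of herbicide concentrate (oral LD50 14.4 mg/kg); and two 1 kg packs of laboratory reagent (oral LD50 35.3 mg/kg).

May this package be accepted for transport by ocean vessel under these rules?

No

Oral LD50 14.4 mg/kg meets the Category TX criterion (Toxic), so the herbicide concentrate is Category TX.
Oral LD50 35.3 mg/kg meets the Category TX criterion (Toxic), so the laboratory reagent is Category TX.
Category TX net quantity: (two 688 g packs = 1.376 kg) + (two 1 kg packs = 2 kg) = 3.376 kg.
3.376 kg exceeds the ocean vessel limit of 2.5 kg for Category TX.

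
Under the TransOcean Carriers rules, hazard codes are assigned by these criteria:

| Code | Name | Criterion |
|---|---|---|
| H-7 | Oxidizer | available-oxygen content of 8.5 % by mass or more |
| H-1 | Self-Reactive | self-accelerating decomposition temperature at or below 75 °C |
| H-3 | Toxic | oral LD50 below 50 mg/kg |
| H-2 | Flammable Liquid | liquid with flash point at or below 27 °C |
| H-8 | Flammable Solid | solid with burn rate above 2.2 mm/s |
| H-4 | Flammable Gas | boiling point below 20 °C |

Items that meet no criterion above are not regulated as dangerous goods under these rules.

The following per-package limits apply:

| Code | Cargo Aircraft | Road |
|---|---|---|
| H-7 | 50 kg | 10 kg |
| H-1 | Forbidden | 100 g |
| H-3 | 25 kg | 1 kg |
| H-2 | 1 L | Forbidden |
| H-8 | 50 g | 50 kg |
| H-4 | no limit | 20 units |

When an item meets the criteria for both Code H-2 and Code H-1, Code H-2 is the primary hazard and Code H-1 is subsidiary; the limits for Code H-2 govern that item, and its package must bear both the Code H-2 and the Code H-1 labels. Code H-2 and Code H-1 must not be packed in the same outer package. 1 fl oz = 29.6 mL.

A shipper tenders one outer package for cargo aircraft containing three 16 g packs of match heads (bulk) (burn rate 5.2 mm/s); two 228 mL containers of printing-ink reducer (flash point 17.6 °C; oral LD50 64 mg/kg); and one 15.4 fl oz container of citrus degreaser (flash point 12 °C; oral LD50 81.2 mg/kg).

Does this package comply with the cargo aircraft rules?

The match heads (bulk) have burn rate 5.2 mm/s, which is > 2.2 mm/s, so they are Code H-8 (Flammable Solid).
Printing-ink reducer: flash point 17.6 °C ≤ 27 °C → Code H-2 (Flammable Liquid).
Citrus degreaser: flash point 12 °C ≤ 27 °C → Code H-2 (Flammable Liquid).
Code H-2 net quantity: (two 228 mL containers = 456 mL) + (one 15.4 fl oz container = 455.84 mL) = 911.84 mL.
911.84 mL is within the cargo aircraft limit of 1 L for Code H-2.
Code H-8 quantity: three 16 g packs = 48 g.
48 g ≤ 50 g (cargo aircraft limit, Code H-8) — within limit.
The segregation rule (Code H-2 with Code H-1) does not apply to Code H-2 with Code H-8.
Every hazard code is within its cargo aircraft limit and no segregation rule is violated.

Yes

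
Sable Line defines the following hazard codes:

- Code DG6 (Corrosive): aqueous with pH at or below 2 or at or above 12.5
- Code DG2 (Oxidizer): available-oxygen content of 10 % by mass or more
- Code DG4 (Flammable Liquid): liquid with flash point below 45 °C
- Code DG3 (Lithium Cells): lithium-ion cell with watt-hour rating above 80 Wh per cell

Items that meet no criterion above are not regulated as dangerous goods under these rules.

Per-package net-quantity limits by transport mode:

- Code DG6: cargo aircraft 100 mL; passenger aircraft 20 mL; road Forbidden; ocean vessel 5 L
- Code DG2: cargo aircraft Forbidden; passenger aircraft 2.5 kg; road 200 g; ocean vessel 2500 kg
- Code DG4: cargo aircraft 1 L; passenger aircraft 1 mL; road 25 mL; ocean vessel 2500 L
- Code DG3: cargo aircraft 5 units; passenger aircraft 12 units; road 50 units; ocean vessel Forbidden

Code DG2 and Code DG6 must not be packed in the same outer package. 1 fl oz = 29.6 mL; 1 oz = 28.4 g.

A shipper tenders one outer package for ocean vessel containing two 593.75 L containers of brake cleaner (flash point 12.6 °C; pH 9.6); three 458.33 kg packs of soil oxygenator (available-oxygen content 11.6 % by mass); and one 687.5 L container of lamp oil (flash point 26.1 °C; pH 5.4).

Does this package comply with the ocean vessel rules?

With flash point 12.6 °C (< 45 °C), the brake cleaner falls in Code DG4.
The soil oxygenator has available-oxygen content 11.6 % by mass, which is ≥ 10 % by mass, so it is Code DG2 (Oxidizer).
The lamp oil has flash point 26.1 °C, which is < 45 °C, so it is Code DG4 (Flammable Liquid).
Code DG2 quantity: three 458.33 kg packs = 1374.99 kg.
That is within the Code DG2 ocean vessel limit of 2500 kg.
Code DG4 net quantity: (two 593.75 L containers = 1187.5 L) + 687.5 L = 1875 L.
1875 L ≤ 2500 L (ocean vessel limit, Code DG4) — within limit.
The segregation rule (Code DG2 with Code DG6) does not apply to Code DG2 with Code DG4.
Every hazard code is within its ocean vessel limit and no segregation rule is violated.

Yes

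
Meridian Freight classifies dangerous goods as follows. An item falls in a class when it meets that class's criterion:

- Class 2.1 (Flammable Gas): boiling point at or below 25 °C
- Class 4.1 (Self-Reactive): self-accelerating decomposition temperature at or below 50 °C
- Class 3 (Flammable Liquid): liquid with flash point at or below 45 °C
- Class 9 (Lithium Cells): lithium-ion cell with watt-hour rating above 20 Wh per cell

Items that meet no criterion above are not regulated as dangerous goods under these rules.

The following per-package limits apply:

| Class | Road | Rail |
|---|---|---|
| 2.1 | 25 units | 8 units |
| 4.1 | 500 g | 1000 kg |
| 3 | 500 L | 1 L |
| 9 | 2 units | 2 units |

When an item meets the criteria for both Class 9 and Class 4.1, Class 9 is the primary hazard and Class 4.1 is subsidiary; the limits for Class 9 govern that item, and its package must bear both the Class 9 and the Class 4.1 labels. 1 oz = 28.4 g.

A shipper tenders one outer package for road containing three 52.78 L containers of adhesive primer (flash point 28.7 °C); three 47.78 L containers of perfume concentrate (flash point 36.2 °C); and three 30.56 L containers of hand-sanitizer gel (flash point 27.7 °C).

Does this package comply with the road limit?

Adhesive primer: flash point 28.7 °C ≤ 45 °C → Class 3 (Flammable Liquid).
Flash point 36.2 °C meets the Class 3 criterion (Flammable Liquid), so the perfume concentrate is Class 3.
Flash point 27.7 °C meets the Class 3 criterion (Flammable Liquid), so the hand-sanitizer gel is Class 3.
Class 3 net quantity: (three 52.78 L containers = 158.34 L) + (three 47.78 L containers = 143.34 L) + (three 30.56 L containers = 91.68 L) = 393.36 L.
393.36 L ≤ 500 L (road limit, Class 3) — within limit.

Yes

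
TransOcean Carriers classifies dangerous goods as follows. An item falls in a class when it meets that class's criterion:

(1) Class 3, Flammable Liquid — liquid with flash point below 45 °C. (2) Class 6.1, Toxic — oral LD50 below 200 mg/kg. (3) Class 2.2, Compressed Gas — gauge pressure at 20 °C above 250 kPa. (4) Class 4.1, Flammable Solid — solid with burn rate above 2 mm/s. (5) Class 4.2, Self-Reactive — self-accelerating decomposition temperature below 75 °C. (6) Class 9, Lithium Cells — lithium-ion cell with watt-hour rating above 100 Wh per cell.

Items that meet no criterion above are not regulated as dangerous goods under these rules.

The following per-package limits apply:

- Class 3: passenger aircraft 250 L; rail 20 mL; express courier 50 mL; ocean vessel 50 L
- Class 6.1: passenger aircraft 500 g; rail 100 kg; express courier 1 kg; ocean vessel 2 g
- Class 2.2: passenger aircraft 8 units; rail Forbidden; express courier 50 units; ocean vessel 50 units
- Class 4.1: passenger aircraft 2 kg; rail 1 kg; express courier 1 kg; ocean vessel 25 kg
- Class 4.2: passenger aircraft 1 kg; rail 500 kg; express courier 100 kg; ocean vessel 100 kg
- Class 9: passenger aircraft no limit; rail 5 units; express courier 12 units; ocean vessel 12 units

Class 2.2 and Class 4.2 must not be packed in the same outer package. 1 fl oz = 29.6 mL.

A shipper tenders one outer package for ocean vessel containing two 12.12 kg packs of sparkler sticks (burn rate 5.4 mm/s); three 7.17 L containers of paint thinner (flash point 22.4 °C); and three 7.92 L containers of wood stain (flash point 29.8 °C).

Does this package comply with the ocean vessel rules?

Yes

Burn rate 5.4 mm/s meets the Class 4.1 criterion (Flammable Solid), so the sparkler sticks are Class 4.1.
Flash point 22.4 °C meets the Class 3 criterion (Flammable Liquid), so the paint thinner is Class 3.
Wood stain: flash point 29.8 °C < 45 °C → Class 3 (Flammable Liquid).
Class 3 net quantity: (three 7.17 L containers = 21.51 L) + (three 7.92 L containers = 23.76 L) = 45.27 L.
45.27 L is within the ocean vessel limit of 50 L for Class 3.
Class 4.1 quantity: two 12.12 kg packs = 24.24 kg.
24.24 kg ≤ 25 kg (ocean vessel limit, Class 4.1) — within limit.
The segregation rule (Class 2.2 with Class 4.2) does not apply to Class 3 with Class 4.1.
Every hazard class is within its ocean vessel limit and no segregation rule is violated.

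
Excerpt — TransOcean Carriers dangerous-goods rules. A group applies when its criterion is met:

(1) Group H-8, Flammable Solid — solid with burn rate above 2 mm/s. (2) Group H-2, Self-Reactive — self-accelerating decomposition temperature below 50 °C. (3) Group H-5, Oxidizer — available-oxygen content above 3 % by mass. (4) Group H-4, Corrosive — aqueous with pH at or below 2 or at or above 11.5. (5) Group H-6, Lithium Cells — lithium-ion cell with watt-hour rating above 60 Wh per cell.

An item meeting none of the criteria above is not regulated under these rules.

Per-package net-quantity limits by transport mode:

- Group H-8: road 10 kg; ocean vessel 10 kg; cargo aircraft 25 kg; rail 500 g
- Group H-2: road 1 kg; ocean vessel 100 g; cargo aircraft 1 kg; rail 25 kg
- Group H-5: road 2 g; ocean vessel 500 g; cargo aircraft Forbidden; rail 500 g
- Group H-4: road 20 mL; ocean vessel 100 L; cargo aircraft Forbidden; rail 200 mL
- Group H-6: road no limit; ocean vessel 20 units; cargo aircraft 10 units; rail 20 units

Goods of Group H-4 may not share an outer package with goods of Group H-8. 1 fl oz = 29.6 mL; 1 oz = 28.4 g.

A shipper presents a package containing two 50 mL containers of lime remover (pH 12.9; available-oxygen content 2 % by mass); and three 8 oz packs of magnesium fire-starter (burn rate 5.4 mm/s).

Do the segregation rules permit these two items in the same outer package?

No

The lime remover has pH 12.9, which is ≥ 11.5, so it is Group H-4 (Corrosive).
Burn rate 5.4 mm/s meets the Group H-8 criterion (Flammable Solid), so the magnesium fire-starter is Group H-8.
Group H-4 and Group H-8 may not share an outer package.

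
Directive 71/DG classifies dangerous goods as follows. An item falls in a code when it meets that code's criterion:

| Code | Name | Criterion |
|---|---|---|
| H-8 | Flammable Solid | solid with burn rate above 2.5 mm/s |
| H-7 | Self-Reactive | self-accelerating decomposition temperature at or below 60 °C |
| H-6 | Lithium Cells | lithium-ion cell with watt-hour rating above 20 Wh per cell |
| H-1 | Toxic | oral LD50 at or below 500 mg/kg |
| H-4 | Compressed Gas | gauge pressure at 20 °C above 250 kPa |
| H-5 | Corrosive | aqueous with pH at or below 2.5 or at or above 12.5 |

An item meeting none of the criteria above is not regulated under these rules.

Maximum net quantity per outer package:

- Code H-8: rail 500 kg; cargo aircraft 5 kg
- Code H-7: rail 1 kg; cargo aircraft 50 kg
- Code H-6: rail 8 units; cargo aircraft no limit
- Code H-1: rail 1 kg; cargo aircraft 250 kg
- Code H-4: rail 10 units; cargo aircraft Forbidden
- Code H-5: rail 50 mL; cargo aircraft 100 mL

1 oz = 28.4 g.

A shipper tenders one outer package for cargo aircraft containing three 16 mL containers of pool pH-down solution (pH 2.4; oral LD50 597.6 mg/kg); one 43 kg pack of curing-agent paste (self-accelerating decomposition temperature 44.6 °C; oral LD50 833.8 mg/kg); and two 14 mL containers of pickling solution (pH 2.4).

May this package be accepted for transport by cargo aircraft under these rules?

Pool pH-down solution: pH 2.4 ≤ 2.5 → Code H-5 (Corrosive).
Curing-agent paste: self-accelerating decomposition temperature 44.6 °C ≤ 60 °C → Code H-7 (Self-Reactive).
Pickling solution: pH 2.4 ≤ 2.5 → Code H-5 (Corrosive).
Total Code H-5: (three 16 mL containers = 48 mL) + (two 14 mL containers = 28 mL) = 76 mL.
76 mL ≤ 100 mL (cargo aircraft limit, Code H-5) — within limit.
Code H-7 quantity: 43 kg.
43 kg is within the cargo aircraft limit of 50 kg for Code H-7.
Every hazard code is within its cargo aircraft limit and no segregation rule is violated.

Yes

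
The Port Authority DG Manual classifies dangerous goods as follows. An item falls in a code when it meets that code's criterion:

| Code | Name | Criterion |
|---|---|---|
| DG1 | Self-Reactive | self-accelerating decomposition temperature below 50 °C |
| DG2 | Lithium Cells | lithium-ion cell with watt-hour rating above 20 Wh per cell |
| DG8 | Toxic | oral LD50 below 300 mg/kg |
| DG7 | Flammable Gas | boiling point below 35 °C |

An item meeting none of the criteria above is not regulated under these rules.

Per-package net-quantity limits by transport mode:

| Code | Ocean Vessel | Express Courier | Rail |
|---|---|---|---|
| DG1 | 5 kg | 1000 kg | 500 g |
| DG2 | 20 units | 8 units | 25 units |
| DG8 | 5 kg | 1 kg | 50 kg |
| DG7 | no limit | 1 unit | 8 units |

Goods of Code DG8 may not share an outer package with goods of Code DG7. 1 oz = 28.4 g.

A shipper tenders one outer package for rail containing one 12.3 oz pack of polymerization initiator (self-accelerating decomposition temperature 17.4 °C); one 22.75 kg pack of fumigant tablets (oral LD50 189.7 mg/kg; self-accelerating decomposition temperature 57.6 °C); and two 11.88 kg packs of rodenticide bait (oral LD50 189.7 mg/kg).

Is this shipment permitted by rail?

Yes

The polymerization initiator has self-accelerating decomposition temperature 17.4 °C, which is < 50 °C, so it is Code DG1 (Self-Reactive).
The fumigant tablets have oral LD50 189.7 mg/kg, which is < 300 mg/kg, so they are Code DG8 (Toxic).
The rodenticide bait has oral LD50 189.7 mg/kg, which is < 300 mg/kg, so it is Code DG8 (Toxic).
Total Code DG8: 22.75 kg + (two 11.88 kg packs = 23.76 kg) = 46.51 kg.
46.51 kg ≤ 50 kg (rail limit, Code DG8) — within limit.
Code DG1 quantity: one 12.3 oz pack = 349.32 g.
That is within the Code DG1 rail limit of 500 g.
The segregation rule (Code DG8 with Code DG7) does not apply to Code DG8 with Code DG1.
Every hazard code is within its rail limit and no segregation rule is violated.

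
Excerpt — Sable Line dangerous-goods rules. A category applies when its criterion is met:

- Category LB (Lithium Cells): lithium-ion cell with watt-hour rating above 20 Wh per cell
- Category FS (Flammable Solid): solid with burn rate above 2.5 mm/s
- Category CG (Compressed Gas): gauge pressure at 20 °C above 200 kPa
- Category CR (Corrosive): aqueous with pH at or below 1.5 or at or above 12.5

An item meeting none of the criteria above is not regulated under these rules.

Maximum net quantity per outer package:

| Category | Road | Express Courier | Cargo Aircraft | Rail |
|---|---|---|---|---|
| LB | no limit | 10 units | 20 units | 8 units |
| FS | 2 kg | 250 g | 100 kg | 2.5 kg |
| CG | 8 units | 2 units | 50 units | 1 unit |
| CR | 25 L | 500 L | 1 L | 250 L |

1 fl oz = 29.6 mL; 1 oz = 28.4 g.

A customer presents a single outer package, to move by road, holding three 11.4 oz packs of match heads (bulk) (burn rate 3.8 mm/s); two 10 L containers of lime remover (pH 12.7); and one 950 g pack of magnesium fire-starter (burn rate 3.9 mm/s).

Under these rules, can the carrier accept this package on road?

The match heads (bulk) have burn rate 3.8 mm/s, which is > 2.5 mm/s, so they are Category FS (Flammable Solid).
pH 12.7 meets the Category CR criterion (Corrosive), so the lime remover is Category CR.
With burn rate 3.9 mm/s (> 2.5 mm/s), the magnesium fire-starter falls in Category FS.
Category CR quantity: two 10 L containers = 20 L.
That is within the Category CR road limit of 25 L.
Total Category FS: (three 11.4 oz packs = 971.28 g) + 950 g = 1921.28 g.
1921.28 g ≤ 2 kg (road limit, Category FS) — within limit.
Every hazard category is within its road limit and no segregation rule is violated.

Yes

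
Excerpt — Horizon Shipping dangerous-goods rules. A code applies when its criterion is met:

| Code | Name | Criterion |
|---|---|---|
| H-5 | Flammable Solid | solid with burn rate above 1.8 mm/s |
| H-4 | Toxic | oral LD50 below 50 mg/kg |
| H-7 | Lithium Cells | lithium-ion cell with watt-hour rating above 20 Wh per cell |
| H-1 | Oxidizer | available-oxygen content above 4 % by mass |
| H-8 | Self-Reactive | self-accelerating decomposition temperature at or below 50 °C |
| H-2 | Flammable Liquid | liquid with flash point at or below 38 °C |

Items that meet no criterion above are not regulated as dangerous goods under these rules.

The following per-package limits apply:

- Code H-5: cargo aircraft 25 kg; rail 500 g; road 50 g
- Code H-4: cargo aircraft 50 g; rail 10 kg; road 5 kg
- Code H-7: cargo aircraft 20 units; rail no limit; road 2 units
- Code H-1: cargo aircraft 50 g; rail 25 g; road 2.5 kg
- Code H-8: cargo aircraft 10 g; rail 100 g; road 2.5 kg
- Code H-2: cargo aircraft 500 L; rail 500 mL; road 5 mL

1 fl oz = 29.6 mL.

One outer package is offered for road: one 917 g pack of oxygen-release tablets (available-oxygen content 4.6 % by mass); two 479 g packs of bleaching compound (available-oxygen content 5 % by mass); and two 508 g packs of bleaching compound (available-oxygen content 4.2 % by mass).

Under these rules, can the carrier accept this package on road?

No

Available-oxygen content 4.6 % by mass meets the Code H-1 criterion (Oxidizer), so the oxygen-release tablets are Code H-1.
With available-oxygen content 5 % by mass (> 4 % by mass), the bleaching compound falls in Code H-1.
The bleaching compound has available-oxygen content 4.2 % by mass, which is > 4 % by mass, so it is Code H-1 (Oxidizer).
Total Code H-1: 917 g + (two 479 g packs = 958 g) + (two 508 g packs = 1.016 kg) = 2.891 kg.
2.891 kg > 2.5 kg (road limit, Code H-1) — over the limit.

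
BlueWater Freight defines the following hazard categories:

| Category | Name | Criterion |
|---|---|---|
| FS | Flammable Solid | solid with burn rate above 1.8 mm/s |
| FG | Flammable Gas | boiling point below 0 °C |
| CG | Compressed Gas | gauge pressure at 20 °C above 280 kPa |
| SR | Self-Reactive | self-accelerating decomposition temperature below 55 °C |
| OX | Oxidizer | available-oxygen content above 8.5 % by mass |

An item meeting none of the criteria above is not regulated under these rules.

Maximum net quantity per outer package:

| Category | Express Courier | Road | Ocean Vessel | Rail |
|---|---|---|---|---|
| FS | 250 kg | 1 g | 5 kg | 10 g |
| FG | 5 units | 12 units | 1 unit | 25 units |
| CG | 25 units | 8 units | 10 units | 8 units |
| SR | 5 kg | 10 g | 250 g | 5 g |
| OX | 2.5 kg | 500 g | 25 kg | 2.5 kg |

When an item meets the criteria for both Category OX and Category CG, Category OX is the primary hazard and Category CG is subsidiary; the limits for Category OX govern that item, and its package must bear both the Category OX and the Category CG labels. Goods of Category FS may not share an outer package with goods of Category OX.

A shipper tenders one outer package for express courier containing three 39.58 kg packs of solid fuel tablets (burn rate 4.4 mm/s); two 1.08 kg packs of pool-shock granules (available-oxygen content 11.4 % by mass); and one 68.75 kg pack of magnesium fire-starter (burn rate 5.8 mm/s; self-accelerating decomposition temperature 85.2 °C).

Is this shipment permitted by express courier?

With burn rate 4.4 mm/s (> 1.8 mm/s), the solid fuel tablets fall in Category FS.
Available-oxygen content 11.4 % by mass meets the Category OX criterion (Oxidizer), so the pool-shock granules are Category OX.
Burn rate 5.8 mm/s meets the Category FS criterion (Flammable Solid), so the magnesium fire-starter is Category FS.
Total Category FS: (three 39.58 kg packs = 118.74 kg) + 68.75 kg = 187.49 kg.
187.49 kg ≤ 250 kg (express courier limit, Category FS) — within limit.
Category OX quantity: two 1.08 kg packs = 2.16 kg.
That is within the Category OX express courier limit of 2.5 kg.
Category FS and Category OX may not share an outer package.

No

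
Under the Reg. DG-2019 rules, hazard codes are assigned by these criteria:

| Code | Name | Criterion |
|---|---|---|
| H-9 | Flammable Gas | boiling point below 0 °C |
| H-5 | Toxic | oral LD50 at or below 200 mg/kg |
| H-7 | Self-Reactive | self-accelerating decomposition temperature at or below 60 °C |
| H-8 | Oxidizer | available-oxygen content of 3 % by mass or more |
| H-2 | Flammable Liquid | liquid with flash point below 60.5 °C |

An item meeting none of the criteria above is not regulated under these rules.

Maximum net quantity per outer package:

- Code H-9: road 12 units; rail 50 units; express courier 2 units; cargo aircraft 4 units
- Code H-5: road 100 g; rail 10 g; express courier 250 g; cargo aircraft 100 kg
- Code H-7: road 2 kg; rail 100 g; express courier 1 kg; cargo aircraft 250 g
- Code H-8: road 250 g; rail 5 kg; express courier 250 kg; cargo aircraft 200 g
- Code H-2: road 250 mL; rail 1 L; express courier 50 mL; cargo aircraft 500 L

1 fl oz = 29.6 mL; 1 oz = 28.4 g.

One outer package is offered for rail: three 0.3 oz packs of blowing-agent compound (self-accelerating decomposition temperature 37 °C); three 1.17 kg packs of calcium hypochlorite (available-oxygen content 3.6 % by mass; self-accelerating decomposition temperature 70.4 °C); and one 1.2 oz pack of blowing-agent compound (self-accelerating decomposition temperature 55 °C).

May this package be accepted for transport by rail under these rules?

Yes

The blowing-agent compound has self-accelerating decomposition temperature 37 °C, which is ≤ 60 °C, so it is Code H-7 (Self-Reactive).
With available-oxygen content 3.6 % by mass (≥ 3 % by mass), the calcium hypochlorite falls in Code H-8.
Self-accelerating decomposition temperature 55 °C meets the Code H-7 criterion (Self-Reactive), so the blowing-agent compound is Code H-7.
Code H-7 net quantity: (three 0.3 oz packs = 25.56 g) + (one 1.2 oz pack = 34.08 g) = 59.64 g.
59.64 g ≤ 100 g (rail limit, Code H-7) — within limit.
Code H-8 quantity: three 1.17 kg packs = 3.51 kg.
3.51 kg ≤ 5 kg (rail limit, Code H-8) — within limit.
Every hazard code is within its rail limit and no segregation rule is violated.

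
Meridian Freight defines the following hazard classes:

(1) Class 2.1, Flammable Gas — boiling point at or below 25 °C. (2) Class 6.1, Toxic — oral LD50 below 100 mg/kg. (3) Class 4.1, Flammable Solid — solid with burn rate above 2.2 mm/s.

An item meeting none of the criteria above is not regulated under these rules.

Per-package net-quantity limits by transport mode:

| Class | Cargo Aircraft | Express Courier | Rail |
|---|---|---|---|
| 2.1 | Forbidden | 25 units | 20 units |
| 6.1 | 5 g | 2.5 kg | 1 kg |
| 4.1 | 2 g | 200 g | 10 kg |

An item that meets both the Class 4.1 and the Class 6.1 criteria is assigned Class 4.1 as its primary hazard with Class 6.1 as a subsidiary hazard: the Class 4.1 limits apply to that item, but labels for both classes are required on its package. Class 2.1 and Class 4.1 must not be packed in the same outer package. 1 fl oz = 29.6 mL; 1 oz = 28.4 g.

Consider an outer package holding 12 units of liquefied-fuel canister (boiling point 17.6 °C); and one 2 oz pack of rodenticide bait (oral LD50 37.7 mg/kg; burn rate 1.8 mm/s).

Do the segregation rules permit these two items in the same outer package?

Yes

With boiling point 17.6 °C (≤ 25 °C), the liquefied-fuel canister falls in Class 2.1.
Rodenticide bait: oral LD50 37.7 mg/kg < 100 mg/kg → Class 6.1 (Toxic).
No segregation rule bars Class 2.1 with Class 6.1.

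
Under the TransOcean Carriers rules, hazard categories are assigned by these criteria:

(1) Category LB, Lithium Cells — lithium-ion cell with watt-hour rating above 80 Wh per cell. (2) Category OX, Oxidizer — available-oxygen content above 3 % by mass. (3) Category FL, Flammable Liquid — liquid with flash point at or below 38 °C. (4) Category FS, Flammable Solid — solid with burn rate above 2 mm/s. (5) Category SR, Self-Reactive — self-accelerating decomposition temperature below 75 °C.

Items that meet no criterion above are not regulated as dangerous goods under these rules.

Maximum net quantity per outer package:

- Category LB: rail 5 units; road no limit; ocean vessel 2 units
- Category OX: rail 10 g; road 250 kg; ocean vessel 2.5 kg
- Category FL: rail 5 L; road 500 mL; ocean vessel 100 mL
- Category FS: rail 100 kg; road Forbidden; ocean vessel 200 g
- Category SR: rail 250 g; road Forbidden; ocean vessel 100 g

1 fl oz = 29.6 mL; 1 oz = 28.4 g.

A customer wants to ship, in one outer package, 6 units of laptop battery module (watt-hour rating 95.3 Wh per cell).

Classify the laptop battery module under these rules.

Laptop battery module: watt-hour rating 95.3 Wh per cell > 80 Wh per cell → Category LB (Lithium Cells).

Category LB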